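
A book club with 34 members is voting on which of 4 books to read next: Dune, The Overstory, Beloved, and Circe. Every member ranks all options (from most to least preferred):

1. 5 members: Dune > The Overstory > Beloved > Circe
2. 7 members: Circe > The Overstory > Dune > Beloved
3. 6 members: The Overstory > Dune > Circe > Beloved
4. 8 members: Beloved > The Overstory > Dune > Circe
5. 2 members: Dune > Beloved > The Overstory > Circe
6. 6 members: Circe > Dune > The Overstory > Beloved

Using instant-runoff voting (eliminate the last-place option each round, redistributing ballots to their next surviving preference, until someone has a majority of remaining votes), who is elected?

Dune

Round 1: Dune 7, The Overstory 6, Beloved 8, Circe 13. Eliminate The Overstory.
Round 2: Dune 13, Beloved 8, Circe 13. Eliminate Beloved.
Round 3: Dune 21, Circe 13. Dune has a majority.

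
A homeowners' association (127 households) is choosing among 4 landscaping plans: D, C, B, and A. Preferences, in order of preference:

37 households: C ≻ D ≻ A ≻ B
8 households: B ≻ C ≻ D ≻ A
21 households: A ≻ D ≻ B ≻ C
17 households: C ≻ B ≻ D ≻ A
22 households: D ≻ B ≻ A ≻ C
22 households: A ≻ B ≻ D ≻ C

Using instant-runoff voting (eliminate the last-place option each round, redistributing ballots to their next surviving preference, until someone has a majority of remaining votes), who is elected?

Round 1: D 22, C 54, B 8, A 43. Eliminate B.
Round 2: D 22, C 62, A 43. Eliminate D.
Round 3: C 62, A 65. A has a majority.

A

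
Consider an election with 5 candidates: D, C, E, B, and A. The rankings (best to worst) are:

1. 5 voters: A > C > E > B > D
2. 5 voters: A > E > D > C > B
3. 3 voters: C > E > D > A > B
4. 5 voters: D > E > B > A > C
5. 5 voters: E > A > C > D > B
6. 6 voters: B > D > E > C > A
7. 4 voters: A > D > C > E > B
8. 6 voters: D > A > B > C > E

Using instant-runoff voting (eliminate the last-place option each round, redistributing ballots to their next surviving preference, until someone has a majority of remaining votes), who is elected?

D

Round 1: D 11, C 3, E 5, B 6, A 14. Eliminate C.
Round 2: D 11, E 8, B 6, A 14. Eliminate B.
Round 3: D 17, E 8, A 14. Eliminate E.
Round 4: D 20, A 19. D has a majority.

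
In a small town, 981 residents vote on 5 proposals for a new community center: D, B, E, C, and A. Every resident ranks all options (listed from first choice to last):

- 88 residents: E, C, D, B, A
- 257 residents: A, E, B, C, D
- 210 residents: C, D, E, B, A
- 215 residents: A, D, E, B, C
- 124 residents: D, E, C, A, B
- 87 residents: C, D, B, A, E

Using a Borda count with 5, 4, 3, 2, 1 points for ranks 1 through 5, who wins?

D: 88·3 + 257·1 + 210·4 + 215·4 + 124·5 + 87·4 = 3189
B: 88·2 + 257·3 + 210·2 + 215·2 + 124·1 + 87·3 = 2182
E: 88·5 + 257·4 + 210·3 + 215·3 + 124·4 + 87·1 = 3326
C: 88·4 + 257·2 + 210·5 + 215·1 + 124·3 + 87·5 = 2938
A: 88·1 + 257·5 + 210·1 + 215·5 + 124·2 + 87·2 = 3080
E has the highest Borda score (3326).

E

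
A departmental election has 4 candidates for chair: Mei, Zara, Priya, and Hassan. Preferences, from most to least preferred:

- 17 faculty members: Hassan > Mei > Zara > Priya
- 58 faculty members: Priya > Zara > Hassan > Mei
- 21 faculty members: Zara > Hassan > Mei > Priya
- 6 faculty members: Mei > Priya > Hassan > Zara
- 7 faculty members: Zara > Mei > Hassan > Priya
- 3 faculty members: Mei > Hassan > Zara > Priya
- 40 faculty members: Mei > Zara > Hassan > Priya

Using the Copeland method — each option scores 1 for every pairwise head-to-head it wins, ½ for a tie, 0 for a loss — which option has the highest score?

Mei: beats Priya; loses to Zara and Hassan → score 1.
Zara: beats Mei, Priya, and Hassan → score 3.
Priya: loses to Mei, Zara, and Hassan → score 0.
Hassan: beats Mei and Priya; loses to Zara → score 2.
Zara has the best pairwise record.

Zara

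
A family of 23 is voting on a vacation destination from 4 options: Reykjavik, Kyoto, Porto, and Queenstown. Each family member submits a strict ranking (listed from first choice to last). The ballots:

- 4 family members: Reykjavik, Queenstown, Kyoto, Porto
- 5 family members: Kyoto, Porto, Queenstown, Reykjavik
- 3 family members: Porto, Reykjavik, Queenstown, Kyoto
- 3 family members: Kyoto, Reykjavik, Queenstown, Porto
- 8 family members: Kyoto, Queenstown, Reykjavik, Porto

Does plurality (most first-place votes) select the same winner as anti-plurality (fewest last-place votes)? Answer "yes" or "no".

no

Plurality — first-place votes: Reykjavik 4, Kyoto 16, Porto 3, Queenstown 0. Winner: Kyoto.
Anti-plurality — last-place votes: Reykjavik 5, Kyoto 3, Porto 15, Queenstown 0. Winner: Queenstown.
The two methods disagree.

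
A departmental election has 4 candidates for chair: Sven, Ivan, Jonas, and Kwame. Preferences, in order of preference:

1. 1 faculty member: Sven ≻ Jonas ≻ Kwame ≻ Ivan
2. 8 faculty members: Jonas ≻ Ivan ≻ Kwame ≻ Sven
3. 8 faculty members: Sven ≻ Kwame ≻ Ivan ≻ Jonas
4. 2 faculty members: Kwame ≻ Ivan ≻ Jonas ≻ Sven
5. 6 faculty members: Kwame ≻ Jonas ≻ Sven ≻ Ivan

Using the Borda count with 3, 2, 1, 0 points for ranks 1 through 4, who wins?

Kwame

Sven: 1·3 + 8·0 + 8·3 + 2·0 + 6·1 = 33
Ivan: 1·0 + 8·2 + 8·1 + 2·2 + 6·0 = 28
Jonas: 1·2 + 8·3 + 8·0 + 2·1 + 6·2 = 40
Kwame: 1·1 + 8·1 + 8·2 + 2·3 + 6·3 = 49
Kwame has the highest Borda score (49).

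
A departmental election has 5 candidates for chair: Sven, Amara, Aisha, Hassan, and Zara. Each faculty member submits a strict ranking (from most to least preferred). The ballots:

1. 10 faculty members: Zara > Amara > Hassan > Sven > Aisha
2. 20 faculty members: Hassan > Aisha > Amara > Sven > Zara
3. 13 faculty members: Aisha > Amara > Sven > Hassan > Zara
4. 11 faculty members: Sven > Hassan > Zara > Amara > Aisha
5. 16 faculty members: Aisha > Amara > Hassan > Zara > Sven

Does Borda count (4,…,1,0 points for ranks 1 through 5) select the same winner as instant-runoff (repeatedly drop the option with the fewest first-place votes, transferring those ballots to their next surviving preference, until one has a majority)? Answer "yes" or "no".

Borda — scores: Sven 100, Amara 168, Aisha 176, Hassan 178, Zara 78. Winner: Hassan.
Instant-runoff — R1 Sven 11, Amara 0, Aisha 29, Hassan 20, Zara 10 (Amara out); R2 Sven 11, Aisha 29, Hassan 20, Zara 10 (Zara out); R3 Sven 11, Aisha 29, Hassan 30 (Sven out); R4 Aisha 29, Hassan 41 (Hassan winner). Winner: Hassan.
The two methods agree.

yes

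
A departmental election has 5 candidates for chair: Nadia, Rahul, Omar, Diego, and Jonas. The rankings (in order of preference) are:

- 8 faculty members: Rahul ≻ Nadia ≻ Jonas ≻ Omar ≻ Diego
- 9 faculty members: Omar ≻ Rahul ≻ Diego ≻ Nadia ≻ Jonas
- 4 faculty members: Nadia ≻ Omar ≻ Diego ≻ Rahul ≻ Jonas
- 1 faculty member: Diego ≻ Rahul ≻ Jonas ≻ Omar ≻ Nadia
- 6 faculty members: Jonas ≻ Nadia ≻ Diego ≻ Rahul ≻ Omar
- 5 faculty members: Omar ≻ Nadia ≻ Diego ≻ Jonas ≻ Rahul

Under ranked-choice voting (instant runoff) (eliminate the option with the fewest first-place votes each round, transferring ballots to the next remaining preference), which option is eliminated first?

Diego

Round 1: Nadia 4, Rahul 8, Omar 14, Diego 1, Jonas 6. Eliminate Diego.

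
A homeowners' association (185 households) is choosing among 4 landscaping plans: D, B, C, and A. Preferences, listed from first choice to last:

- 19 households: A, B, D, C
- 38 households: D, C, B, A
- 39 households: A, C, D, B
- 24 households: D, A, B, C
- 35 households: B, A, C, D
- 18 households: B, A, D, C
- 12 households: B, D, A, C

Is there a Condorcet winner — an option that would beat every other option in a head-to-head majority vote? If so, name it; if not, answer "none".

none

Checking pairwise contests:
A beats D 111–74.
D beats B 101–84.
D beats C 111–74.
B beats A 103–82.
Every option loses at least one head-to-head, so there is no Condorcet winner.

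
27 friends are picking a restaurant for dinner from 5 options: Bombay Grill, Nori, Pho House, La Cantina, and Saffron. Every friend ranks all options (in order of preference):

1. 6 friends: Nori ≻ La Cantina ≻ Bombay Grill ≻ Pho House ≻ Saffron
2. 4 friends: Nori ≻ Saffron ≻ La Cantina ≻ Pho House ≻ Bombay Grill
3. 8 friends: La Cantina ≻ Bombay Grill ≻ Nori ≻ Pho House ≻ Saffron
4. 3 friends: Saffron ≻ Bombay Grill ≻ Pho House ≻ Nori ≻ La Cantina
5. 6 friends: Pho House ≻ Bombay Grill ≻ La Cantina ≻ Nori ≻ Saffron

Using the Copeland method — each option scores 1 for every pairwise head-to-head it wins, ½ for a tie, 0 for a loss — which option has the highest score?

Bombay Grill: beats Nori, Pho House, and Saffron; loses to La Cantina → score 3.
Nori: beats Pho House and Saffron; loses to Bombay Grill and La Cantina → score 2.
Pho House: beats Saffron; loses to Bombay Grill, Nori, and La Cantina → score 1.
La Cantina: beats Bombay Grill, Nori, Pho House, and Saffron → score 4.
Saffron: loses to Bombay Grill, Nori, Pho House, and La Cantina → score 0.
La Cantina has the best pairwise record.

La Cantina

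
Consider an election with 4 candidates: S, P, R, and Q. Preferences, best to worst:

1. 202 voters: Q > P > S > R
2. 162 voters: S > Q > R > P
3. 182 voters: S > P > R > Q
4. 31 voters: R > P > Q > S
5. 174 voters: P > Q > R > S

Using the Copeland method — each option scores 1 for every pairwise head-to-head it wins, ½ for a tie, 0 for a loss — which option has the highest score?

P

S: beats R; loses to P and Q → score 1.
P: beats S, R, and Q → score 3.
R: loses to S, P, and Q → score 0.
Q: beats S and R; loses to P → score 2.
P has the best pairwise record.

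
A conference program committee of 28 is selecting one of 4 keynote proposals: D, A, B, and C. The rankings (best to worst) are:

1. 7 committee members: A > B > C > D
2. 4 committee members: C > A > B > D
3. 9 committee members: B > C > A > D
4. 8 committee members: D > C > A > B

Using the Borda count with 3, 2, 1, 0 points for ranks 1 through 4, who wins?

C

D: 7·0 + 4·0 + 9·0 + 8·3 = 24
A: 7·3 + 4·2 + 9·1 + 8·1 = 46
B: 7·2 + 4·1 + 9·3 + 8·0 = 45
C: 7·1 + 4·3 + 9·2 + 8·2 = 53
C has the highest Borda score (53).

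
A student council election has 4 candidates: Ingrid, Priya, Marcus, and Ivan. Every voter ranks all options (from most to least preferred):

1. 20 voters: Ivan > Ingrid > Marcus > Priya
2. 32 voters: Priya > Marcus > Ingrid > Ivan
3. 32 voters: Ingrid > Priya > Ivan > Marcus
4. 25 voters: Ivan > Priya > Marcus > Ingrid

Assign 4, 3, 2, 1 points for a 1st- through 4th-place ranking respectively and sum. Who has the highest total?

Priya

Ingrid: 20·3 + 32·2 + 32·4 + 25·1 = 277
Priya: 20·1 + 32·4 + 32·3 + 25·3 = 319
Marcus: 20·2 + 32·3 + 32·1 + 25·2 = 218
Ivan: 20·4 + 32·1 + 32·2 + 25·4 = 276
Priya has the highest Borda score (319).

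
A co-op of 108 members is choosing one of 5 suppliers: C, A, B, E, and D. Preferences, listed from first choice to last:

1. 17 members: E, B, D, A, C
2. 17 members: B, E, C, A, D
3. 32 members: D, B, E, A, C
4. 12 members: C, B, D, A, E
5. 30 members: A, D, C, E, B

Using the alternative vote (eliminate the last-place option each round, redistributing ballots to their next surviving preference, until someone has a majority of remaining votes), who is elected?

Round 1: C 12, A 30, B 17, E 17, D 32. Eliminate C.
Round 2: A 30, B 29, E 17, D 32. Eliminate E.
Round 3: A 30, B 46, D 32. Eliminate A.
Round 4: B 46, D 62. D has a majority.

D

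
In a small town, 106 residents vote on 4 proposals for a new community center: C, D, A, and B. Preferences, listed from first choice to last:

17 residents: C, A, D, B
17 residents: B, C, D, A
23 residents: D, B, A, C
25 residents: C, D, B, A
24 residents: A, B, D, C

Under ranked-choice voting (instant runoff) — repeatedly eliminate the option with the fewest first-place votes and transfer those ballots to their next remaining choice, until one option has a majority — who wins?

C

Round 1: C 42, D 23, A 24, B 17. Eliminate B.
Round 2: C 59, D 23, A 24. C has a majority.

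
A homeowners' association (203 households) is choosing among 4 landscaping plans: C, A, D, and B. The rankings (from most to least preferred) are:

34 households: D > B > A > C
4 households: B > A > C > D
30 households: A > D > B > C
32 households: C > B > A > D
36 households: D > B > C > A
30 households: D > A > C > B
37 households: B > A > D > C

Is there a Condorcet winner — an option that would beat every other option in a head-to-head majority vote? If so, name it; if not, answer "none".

none

Checking pairwise contests:
A beats C 135–68.
B beats A 143–60.
A beats D 103–100.
D beats B 130–73.
Every option loses at least one head-to-head, so there is no Condorcet winner.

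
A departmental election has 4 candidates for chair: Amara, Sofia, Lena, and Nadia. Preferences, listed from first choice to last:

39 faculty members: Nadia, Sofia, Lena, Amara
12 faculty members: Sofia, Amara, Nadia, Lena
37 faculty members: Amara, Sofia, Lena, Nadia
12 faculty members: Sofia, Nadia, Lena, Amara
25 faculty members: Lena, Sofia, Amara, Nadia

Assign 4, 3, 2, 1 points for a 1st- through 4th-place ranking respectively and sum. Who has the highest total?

Sofia

Amara: 39·1 + 12·3 + 37·4 + 12·1 + 25·2 = 285
Sofia: 39·3 + 12·4 + 37·3 + 12·4 + 25·3 = 399
Lena: 39·2 + 12·1 + 37·2 + 12·2 + 25·4 = 288
Nadia: 39·4 + 12·2 + 37·1 + 12·3 + 25·1 = 278
Sofia has the highest Borda score (399).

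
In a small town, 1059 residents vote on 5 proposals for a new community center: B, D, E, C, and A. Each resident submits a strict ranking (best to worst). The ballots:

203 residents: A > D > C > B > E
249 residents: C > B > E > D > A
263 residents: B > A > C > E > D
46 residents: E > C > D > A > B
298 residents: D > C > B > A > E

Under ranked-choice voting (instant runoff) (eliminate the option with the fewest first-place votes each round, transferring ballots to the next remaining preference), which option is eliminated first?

Round 1: B 263, D 298, E 46, C 249, A 203. Eliminate E.

E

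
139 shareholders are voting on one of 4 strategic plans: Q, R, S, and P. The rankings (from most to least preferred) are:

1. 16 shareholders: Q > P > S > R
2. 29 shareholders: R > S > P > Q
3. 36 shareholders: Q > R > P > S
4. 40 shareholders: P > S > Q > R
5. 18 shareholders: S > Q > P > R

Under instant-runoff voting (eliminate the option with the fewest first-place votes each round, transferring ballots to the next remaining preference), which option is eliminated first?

S

Round 1: Q 52, R 29, S 18, P 40. Eliminate S.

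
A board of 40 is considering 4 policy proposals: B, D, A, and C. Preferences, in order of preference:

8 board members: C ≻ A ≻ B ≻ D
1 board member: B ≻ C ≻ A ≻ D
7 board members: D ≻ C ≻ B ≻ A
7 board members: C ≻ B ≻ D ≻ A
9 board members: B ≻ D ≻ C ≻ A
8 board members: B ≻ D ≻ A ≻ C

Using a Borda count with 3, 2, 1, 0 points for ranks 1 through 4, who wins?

B

B: 8·1 + 1·3 + 7·1 + 7·2 + 9·3 + 8·3 = 83
D: 8·0 + 1·0 + 7·3 + 7·1 + 9·2 + 8·2 = 62
A: 8·2 + 1·1 + 7·0 + 7·0 + 9·0 + 8·1 = 25
C: 8·3 + 1·2 + 7·2 + 7·3 + 9·1 + 8·0 = 70
B has the highest Borda score (83).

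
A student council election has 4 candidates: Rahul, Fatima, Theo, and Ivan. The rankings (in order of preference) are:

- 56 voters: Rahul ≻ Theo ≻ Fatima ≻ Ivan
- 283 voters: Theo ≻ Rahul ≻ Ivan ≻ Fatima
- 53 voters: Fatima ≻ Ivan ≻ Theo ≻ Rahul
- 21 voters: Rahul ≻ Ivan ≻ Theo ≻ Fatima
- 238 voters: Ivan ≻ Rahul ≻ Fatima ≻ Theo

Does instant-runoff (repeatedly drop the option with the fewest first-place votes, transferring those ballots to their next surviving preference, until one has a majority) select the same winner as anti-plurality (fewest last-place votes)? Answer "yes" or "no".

Instant-runoff — R1 Rahul 77, Fatima 53, Theo 283, Ivan 238 (Fatima out); R2 Rahul 77, Theo 283, Ivan 291 (Rahul out); R3 Theo 339, Ivan 312 (Theo winner). Winner: Theo.
Anti-plurality — last-place votes: Rahul 53, Fatima 304, Theo 238, Ivan 56. Winner: Rahul.
The two methods disagree.

no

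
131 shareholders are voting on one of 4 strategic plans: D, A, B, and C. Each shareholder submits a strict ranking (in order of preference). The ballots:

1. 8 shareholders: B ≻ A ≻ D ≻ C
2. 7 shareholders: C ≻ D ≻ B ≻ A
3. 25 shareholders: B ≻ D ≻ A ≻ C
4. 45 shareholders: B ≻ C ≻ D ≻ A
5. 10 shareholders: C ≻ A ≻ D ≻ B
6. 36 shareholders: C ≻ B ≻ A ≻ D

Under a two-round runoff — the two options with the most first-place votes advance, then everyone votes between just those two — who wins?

Round 1 first-place votes: D 0, A 0, B 78, C 53.
B and C advance.
Runoff: B is preferred to C by 78 voters; C by 53.
B wins the runoff.

B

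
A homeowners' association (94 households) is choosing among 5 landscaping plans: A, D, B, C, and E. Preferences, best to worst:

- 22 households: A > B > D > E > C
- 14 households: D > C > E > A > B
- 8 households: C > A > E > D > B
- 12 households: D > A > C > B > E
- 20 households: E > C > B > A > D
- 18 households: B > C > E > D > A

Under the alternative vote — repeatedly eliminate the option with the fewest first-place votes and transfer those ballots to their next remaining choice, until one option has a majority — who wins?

Round 1: A 22, D 26, B 18, C 8, E 20. Eliminate C.
Round 2: A 30, D 26, B 18, E 20. Eliminate B.
Round 3: A 30, D 26, E 38. Eliminate D.
Round 4: A 42, E 52. E has a majority.

E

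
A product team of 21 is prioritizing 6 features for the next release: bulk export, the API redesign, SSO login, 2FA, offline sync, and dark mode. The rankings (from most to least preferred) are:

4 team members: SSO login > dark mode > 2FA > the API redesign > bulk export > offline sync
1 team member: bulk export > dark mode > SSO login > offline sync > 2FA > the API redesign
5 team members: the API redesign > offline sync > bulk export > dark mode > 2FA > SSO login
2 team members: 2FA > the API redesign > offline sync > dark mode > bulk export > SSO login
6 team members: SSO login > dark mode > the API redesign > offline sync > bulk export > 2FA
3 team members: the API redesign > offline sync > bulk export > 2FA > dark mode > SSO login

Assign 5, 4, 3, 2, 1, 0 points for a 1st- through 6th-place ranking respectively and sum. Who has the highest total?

the API redesign

bulk export: 4·1 + 1·5 + 5·3 + 2·1 + 6·1 + 3·3 = 41
the API redesign: 4·2 + 1·0 + 5·5 + 2·4 + 6·3 + 3·5 = 74
SSO login: 4·5 + 1·3 + 5·0 + 2·0 + 6·5 + 3·0 = 53
2FA: 4·3 + 1·1 + 5·1 + 2·5 + 6·0 + 3·2 = 34
offline sync: 4·0 + 1·2 + 5·4 + 2·3 + 6·2 + 3·4 = 52
dark mode: 4·4 + 1·4 + 5·2 + 2·2 + 6·4 + 3·1 = 61
the API redesign has the highest Borda score (74).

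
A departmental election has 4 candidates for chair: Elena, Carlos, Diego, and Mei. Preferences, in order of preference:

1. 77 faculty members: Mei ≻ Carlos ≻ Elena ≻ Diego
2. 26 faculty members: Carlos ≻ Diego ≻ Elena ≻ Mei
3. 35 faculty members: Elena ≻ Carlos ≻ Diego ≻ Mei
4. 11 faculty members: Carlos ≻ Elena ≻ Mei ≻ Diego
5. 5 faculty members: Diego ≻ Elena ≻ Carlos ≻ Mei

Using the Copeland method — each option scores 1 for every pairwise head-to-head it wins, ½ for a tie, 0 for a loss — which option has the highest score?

Carlos

Elena: beats Diego; ties Mei; loses to Carlos → score 1.5.
Carlos: beats Elena and Diego; ties Mei → score 2.5.
Diego: loses to Elena, Carlos, and Mei → score 0.
Mei: beats Diego; ties Elena and Carlos → score 2.
Carlos has the best pairwise record.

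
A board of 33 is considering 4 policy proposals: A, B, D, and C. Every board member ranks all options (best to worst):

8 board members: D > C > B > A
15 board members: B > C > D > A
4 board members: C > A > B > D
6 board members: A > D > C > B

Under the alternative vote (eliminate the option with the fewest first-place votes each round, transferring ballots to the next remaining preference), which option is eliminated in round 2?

D

Round 1: A 6, B 15, D 8, C 4. Eliminate C.
Round 2: A 10, B 15, D 8. Eliminate D.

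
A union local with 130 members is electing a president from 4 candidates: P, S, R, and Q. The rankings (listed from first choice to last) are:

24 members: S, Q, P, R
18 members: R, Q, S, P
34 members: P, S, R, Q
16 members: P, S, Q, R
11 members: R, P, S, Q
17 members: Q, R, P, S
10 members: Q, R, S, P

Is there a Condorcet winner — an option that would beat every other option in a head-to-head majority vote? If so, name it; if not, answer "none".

Checking pairwise contests:
Q beats P 69–61.
P beats S 78–52.
P beats R 74–56.
S beats Q 85–45.
Every option loses at least one head-to-head, so there is no Condorcet winner.

none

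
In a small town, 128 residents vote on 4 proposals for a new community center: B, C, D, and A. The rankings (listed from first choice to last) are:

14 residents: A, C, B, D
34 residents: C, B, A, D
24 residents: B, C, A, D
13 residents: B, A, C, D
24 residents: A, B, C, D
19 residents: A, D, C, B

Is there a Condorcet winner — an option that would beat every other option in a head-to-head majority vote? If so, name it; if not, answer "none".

none

Checking pairwise contests:
C beats B 67–61.
A beats C 70–58.
B beats D 109–19.
B beats A 71–57.
Every option loses at least one head-to-head, so there is no Condorcet winner.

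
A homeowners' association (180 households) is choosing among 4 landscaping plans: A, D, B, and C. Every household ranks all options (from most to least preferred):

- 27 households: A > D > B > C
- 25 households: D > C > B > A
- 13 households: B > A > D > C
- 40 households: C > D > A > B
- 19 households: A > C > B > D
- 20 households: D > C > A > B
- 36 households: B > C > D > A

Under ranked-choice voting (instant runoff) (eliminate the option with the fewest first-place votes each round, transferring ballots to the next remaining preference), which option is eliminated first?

Round 1: A 46, D 45, B 49, C 40. Eliminate C.

C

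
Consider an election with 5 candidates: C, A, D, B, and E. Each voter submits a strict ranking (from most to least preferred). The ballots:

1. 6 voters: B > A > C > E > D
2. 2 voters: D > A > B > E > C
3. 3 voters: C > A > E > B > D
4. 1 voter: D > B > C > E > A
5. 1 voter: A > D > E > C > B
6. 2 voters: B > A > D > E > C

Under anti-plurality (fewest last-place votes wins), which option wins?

Last-place votes: C 4, A 1, D 9, B 1, E 0.
E is ranked last by the fewest voters, so E wins.

E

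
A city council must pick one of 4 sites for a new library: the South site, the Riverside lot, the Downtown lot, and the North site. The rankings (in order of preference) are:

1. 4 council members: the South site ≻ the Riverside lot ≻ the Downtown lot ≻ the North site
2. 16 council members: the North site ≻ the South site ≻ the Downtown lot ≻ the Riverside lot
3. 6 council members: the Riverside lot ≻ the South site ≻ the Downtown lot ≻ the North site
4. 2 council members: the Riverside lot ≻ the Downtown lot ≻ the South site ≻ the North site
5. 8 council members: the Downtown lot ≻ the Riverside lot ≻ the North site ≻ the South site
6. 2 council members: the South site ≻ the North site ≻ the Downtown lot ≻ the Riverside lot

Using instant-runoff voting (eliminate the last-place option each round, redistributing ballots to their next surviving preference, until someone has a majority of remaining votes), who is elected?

Round 1: the South site 6, the Riverside lot 8, the Downtown lot 8, the North site 16. Eliminate the South site.
Round 2: the Riverside lot 12, the Downtown lot 8, the North site 18. Eliminate the Downtown lot.
Round 3: the Riverside lot 20, the North site 18. The Riverside lot has a majority.

the Riverside lot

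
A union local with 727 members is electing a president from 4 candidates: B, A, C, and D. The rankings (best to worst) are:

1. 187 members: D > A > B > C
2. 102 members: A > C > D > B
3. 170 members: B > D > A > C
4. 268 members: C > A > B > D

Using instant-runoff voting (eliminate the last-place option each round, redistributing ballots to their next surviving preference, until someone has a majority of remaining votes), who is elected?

C

Round 1: B 170, A 102, C 268, D 187. Eliminate A.
Round 2: B 170, C 370, D 187. C has a majority.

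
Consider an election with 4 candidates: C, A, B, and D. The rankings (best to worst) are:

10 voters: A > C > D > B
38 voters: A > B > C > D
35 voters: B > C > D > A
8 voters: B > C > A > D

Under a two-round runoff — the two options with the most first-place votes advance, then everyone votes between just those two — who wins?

Round 1 first-place votes: C 0, A 48, B 43, D 0.
A and B advance.
Runoff: A is preferred to B by 48 voters; B by 43.
A wins the runoff.

A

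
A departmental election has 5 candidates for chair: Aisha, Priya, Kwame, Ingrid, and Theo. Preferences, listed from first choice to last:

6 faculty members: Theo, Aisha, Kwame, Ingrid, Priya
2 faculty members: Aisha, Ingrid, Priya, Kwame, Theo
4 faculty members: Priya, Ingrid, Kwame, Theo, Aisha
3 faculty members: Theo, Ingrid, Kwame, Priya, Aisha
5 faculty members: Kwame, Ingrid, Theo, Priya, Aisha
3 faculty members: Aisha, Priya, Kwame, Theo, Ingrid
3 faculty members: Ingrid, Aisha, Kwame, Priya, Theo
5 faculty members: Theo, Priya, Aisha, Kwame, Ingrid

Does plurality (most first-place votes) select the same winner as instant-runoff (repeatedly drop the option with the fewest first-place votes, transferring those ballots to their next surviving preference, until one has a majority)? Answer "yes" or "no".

no

Plurality — first-place votes: Aisha 5, Priya 4, Kwame 5, Ingrid 3, Theo 14. Winner: Theo.
Instant-runoff — R1 Aisha 5, Priya 4, Kwame 5, Ingrid 3, Theo 14 (Ingrid out); R2 Aisha 8, Priya 4, Kwame 5, Theo 14 (Priya out); R3 Aisha 8, Kwame 9, Theo 14 (Aisha out); R4 Kwame 17, Theo 14 (Kwame winner). Winner: Kwame.
The two methods disagree.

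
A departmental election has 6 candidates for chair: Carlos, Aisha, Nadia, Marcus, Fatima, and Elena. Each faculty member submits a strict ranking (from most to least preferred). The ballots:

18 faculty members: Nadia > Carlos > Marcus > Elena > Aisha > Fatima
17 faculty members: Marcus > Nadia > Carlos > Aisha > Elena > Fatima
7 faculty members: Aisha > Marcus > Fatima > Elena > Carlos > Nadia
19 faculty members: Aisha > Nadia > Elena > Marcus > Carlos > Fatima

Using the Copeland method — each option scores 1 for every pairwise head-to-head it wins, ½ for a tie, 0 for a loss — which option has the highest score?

Nadia

Carlos: beats Aisha, Fatima, and Elena; loses to Nadia and Marcus → score 3.
Aisha: beats Fatima and Elena; loses to Carlos, Nadia, and Marcus → score 2.
Nadia: beats Carlos, Aisha, Marcus, Fatima, and Elena → score 5.
Marcus: beats Carlos, Aisha, Fatima, and Elena; loses to Nadia → score 4.
Fatima: loses to Carlos, Aisha, Nadia, Marcus, and Elena → score 0.
Elena: beats Fatima; loses to Carlos, Aisha, Nadia, and Marcus → score 1.
Nadia has the best pairwise record.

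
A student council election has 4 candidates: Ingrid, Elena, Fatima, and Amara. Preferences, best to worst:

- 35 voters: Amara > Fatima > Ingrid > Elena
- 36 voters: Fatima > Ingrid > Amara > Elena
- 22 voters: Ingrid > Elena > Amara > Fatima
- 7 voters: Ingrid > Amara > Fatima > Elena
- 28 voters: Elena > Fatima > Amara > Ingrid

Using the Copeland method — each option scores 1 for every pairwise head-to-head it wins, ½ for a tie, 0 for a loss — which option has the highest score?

Ingrid: beats Elena and Amara; loses to Fatima → score 2.
Elena: loses to Ingrid, Fatima, and Amara → score 0.
Fatima: beats Ingrid and Elena; ties Amara → score 2.5.
Amara: beats Elena; ties Fatima; loses to Ingrid → score 1.5.
Fatima has the best pairwise record.

Fatima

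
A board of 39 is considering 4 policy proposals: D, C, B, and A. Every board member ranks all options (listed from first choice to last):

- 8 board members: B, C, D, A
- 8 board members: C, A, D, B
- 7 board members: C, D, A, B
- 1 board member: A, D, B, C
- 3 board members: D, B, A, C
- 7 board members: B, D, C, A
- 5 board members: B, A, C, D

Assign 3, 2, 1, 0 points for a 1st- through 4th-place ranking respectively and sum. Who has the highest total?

C

D: 8·1 + 8·1 + 7·2 + 1·2 + 3·3 + 7·2 + 5·0 = 55
C: 8·2 + 8·3 + 7·3 + 1·0 + 3·0 + 7·1 + 5·1 = 73
B: 8·3 + 8·0 + 7·0 + 1·1 + 3·2 + 7·3 + 5·3 = 67
A: 8·0 + 8·2 + 7·1 + 1·3 + 3·1 + 7·0 + 5·2 = 39
C has the highest Borda score (73).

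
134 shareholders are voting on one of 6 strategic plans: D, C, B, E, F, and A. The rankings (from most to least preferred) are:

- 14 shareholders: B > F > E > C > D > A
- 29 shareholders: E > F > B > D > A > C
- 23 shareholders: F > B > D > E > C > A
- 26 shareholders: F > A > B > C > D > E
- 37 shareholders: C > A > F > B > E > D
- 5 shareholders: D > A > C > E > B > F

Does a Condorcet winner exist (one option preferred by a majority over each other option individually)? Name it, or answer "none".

F vs D: 129–5 for F.
F vs C: 92–42 for F.
F vs B: 115–19 for F.
F vs E: 100–34 for F.
F vs A: 92–42 for F.
F beats every other option head-to-head.

F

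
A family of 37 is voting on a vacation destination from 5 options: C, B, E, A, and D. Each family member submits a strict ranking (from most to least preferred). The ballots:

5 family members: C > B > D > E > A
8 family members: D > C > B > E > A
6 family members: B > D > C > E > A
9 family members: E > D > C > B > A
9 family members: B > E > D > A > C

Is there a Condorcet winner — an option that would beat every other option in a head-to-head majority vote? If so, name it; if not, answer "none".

Checking pairwise contests:
D beats C 32–5.
C beats B 22–15.
C beats E 19–18.
C beats A 28–9.
B beats D 20–17.
Every option loses at least one head-to-head, so there is no Condorcet winner.

none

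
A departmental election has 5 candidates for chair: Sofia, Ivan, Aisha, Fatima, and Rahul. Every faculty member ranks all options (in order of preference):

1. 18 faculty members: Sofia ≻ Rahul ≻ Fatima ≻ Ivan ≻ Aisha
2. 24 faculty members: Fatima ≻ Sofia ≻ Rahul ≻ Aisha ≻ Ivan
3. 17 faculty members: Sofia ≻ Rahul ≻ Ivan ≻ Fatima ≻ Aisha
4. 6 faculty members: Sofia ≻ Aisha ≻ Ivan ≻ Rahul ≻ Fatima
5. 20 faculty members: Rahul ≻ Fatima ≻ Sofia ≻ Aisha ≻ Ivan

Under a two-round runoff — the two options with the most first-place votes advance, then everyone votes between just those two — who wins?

Round 1 first-place votes: Sofia 41, Ivan 0, Aisha 0, Fatima 24, Rahul 20.
Sofia and Fatima advance.
Runoff: Sofia is preferred to Fatima by 41 voters; Fatima by 44.
Fatima wins the runoff.

Fatima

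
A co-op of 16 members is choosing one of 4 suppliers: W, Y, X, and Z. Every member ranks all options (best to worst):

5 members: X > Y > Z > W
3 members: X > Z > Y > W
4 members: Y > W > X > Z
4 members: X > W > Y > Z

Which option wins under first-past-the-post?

X

First-place votes: W 0, Y 4, X 12, Z 0.
X has the most first-place votes.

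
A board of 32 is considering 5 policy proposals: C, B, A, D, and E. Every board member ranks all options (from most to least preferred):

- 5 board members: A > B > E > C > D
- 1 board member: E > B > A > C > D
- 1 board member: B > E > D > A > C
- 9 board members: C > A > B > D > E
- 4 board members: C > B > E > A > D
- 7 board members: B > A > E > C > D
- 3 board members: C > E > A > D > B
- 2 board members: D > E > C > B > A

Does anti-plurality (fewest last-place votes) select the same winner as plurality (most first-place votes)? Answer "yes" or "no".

Anti-plurality — last-place votes: C 1, B 3, A 2, D 17, E 9. Winner: C.
Plurality — first-place votes: C 16, B 8, A 5, D 2, E 1. Winner: C.
The two methods agree.

yes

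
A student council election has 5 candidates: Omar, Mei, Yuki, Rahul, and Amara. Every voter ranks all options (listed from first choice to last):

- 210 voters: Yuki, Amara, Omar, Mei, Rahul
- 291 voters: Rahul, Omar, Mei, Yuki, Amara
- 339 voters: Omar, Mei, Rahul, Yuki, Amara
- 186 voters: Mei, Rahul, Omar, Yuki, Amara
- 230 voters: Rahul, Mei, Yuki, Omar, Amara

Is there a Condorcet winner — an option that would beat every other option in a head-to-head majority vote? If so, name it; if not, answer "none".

none

Checking pairwise contests:
Rahul beats Omar 707–549.
Omar beats Mei 840–416.
Omar beats Yuki 816–440.
Mei beats Rahul 735–521.
Omar beats Amara 1046–210.
Every option loses at least one head-to-head, so there is no Condorcet winner.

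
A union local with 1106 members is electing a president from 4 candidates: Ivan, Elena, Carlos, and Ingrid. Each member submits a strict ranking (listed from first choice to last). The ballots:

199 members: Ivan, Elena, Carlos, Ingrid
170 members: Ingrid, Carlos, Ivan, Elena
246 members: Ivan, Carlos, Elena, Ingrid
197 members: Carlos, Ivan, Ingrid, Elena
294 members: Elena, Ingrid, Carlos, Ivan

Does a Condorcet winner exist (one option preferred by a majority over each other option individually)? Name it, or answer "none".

Carlos vs Ivan: 661–445 for Carlos.
Carlos vs Elena: 613–493 for Carlos.
Carlos vs Ingrid: 642–464 for Carlos.
Carlos beats every other option head-to-head.

Carlos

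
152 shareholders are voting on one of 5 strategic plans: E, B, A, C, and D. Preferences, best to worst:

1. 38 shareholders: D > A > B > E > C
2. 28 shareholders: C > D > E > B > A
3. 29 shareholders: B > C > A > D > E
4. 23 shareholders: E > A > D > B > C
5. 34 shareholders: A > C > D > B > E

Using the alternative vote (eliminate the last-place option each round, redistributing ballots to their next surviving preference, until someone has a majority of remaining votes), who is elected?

Round 1: E 23, B 29, A 34, C 28, D 38. Eliminate E.
Round 2: B 29, A 57, C 28, D 38. Eliminate C.
Round 3: B 29, A 57, D 66. Eliminate B.
Round 4: A 86, D 66. A has a majority.

A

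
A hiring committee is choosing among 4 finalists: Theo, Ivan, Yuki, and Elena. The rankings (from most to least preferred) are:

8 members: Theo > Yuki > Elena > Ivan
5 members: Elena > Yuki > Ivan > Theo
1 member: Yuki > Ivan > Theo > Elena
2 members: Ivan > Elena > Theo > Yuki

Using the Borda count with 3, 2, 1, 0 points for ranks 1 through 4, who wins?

Yuki

Theo: 8·3 + 5·0 + 1·1 + 2·1 = 27
Ivan: 8·0 + 5·1 + 1·2 + 2·3 = 13
Yuki: 8·2 + 5·2 + 1·3 + 2·0 = 29
Elena: 8·1 + 5·3 + 1·0 + 2·2 = 27
Yuki has the highest Borda score (29).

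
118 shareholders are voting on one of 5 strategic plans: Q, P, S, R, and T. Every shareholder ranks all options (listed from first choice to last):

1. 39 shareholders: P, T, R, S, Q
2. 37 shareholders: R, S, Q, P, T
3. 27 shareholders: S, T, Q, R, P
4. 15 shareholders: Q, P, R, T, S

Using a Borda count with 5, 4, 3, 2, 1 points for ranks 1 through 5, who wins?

R

Q: 39·1 + 37·3 + 27·3 + 15·5 = 306
P: 39·5 + 37·2 + 27·1 + 15·4 = 356
S: 39·2 + 37·4 + 27·5 + 15·1 = 376
R: 39·3 + 37·5 + 27·2 + 15·3 = 401
T: 39·4 + 37·1 + 27·4 + 15·2 = 331
R has the highest Borda score (401).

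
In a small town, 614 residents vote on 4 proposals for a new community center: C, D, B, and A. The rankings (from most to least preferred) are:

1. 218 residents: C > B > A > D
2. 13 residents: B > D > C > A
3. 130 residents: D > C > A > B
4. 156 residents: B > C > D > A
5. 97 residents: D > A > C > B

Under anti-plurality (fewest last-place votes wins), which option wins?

Last-place votes: C 0, D 218, B 227, A 169.
C is ranked last by the fewest voters, so C wins.

C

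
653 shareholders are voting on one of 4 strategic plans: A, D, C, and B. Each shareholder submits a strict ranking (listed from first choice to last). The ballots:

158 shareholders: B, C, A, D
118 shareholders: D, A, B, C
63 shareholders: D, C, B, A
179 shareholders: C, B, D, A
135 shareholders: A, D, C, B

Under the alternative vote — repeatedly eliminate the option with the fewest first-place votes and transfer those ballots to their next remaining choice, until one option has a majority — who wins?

Round 1: A 135, D 181, C 179, B 158. Eliminate A.
Round 2: D 316, C 179, B 158. Eliminate B.
Round 3: D 316, C 337. C has a majority.

C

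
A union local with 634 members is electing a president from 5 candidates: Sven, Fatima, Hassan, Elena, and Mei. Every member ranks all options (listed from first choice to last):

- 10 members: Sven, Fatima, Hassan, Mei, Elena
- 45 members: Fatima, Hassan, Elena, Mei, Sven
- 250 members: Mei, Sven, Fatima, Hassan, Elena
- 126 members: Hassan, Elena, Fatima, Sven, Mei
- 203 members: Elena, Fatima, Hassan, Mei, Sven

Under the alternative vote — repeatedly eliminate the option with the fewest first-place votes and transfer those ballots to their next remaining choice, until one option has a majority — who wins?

Round 1: Sven 10, Fatima 45, Hassan 126, Elena 203, Mei 250. Eliminate Sven.
Round 2: Fatima 55, Hassan 126, Elena 203, Mei 250. Eliminate Fatima.
Round 3: Hassan 181, Elena 203, Mei 250. Eliminate Hassan.
Round 4: Elena 374, Mei 260. Elena has a majority.

Elena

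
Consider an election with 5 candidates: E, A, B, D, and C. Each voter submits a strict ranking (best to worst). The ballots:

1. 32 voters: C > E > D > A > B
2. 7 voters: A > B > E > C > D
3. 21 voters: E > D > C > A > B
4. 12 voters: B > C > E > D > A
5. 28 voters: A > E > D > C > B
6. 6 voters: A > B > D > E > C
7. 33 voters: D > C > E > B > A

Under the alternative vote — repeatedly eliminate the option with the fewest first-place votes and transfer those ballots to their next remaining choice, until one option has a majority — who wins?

D

Round 1: E 21, A 41, B 12, D 33, C 32. Eliminate B.
Round 2: E 21, A 41, D 33, C 44. Eliminate E.
Round 3: A 41, D 54, C 44. Eliminate A.
Round 4: D 88, C 51. D has a majority.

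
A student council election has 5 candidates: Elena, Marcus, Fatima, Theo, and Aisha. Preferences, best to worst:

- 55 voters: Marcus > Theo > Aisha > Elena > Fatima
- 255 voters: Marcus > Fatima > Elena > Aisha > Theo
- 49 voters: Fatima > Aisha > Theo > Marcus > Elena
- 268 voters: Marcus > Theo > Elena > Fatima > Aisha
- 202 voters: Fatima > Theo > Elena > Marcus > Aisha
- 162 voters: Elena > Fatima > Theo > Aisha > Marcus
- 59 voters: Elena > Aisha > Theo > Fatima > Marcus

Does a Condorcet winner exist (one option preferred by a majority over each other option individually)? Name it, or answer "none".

Marcus

Marcus vs Elena: 627–423 for Marcus.
Marcus vs Fatima: 578–472 for Marcus.
Marcus vs Theo: 578–472 for Marcus.
Marcus vs Aisha: 780–270 for Marcus.
Marcus beats every other option head-to-head.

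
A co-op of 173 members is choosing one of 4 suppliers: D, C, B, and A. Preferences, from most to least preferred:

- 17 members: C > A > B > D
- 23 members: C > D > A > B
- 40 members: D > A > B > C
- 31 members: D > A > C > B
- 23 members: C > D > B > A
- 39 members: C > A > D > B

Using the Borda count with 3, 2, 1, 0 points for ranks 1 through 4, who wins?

D

D: 17·0 + 23·2 + 40·3 + 31·3 + 23·2 + 39·1 = 344
C: 17·3 + 23·3 + 40·0 + 31·1 + 23·3 + 39·3 = 337
B: 17·1 + 23·0 + 40·1 + 31·0 + 23·1 + 39·0 = 80
A: 17·2 + 23·1 + 40·2 + 31·2 + 23·0 + 39·2 = 277
D has the highest Borda score (344).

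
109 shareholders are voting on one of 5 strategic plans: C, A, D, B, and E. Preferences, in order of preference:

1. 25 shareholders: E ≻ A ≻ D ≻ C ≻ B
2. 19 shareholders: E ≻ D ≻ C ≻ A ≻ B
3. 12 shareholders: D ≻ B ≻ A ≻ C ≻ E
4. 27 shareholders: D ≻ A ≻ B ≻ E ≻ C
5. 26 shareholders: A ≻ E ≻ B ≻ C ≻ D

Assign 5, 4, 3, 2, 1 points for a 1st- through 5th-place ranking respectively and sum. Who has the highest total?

C: 25·2 + 19·3 + 12·2 + 27·1 + 26·2 = 210
A: 25·4 + 19·2 + 12·3 + 27·4 + 26·5 = 412
D: 25·3 + 19·4 + 12·5 + 27·5 + 26·1 = 372
B: 25·1 + 19·1 + 12·4 + 27·3 + 26·3 = 251
E: 25·5 + 19·5 + 12·1 + 27·2 + 26·4 = 390
A has the highest Borda score (412).

A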